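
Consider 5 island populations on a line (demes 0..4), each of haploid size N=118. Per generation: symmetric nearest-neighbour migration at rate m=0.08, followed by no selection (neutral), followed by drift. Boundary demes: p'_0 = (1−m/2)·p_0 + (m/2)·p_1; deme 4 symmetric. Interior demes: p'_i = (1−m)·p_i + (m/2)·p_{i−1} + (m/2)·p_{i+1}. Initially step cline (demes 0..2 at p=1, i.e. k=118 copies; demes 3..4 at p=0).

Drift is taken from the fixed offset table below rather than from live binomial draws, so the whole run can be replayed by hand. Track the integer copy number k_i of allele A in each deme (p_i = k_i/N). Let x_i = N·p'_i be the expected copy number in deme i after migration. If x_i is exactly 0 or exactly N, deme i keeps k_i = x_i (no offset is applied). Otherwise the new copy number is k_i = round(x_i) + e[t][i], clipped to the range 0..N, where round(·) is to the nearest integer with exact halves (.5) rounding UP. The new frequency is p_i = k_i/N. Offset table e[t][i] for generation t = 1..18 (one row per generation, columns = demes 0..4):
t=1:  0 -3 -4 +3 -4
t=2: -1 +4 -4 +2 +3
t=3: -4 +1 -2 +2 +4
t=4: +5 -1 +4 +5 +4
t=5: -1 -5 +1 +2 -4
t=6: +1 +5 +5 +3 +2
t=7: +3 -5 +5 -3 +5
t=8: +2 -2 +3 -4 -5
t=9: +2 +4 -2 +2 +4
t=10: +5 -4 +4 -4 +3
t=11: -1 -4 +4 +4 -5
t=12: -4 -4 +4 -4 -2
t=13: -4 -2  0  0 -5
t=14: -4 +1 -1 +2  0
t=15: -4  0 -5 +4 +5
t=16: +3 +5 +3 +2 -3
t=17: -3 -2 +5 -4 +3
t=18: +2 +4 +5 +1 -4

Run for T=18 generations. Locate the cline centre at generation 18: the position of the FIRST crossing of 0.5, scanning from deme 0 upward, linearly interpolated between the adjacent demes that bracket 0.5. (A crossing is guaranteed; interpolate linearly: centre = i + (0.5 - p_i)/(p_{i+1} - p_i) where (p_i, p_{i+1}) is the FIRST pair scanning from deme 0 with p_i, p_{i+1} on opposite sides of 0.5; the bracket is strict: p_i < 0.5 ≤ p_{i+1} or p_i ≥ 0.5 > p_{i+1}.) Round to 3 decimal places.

t=0: k=[118 118 118 0 0]
t=1: x=[118.0000 118.0000 113.2800 4.7200 0.0000] k=[118 118 109 8 0]
t=2: x=[118.0000 117.6400 105.3200 11.7200 0.3200] k=[118 118 101 14 3]
t=3: x=[118.0000 117.3200 98.2000 17.0400 3.4400] k=[118 118 96 19 7]
t=4: x=[118.0000 117.1200 93.8000 21.6000 7.4800] k=[118 116 98 27 11]
t=5: x=[117.9200 115.3600 95.8800 29.2000 11.6400] k=[117 110 97 31 8]
t=6: x=[116.7200 109.7600 94.8800 32.7200 8.9200] k=[118 115 100 36 11]
t=7: x=[117.8800 114.5200 98.0400 37.5600 12.0000] k=[118 110 103 35 17]
t=8: x=[117.6800 110.0400 100.5600 37.0000 17.7200] k=[118 108 104 33 13]
t=9: x=[117.6000 108.2400 101.3200 35.0400 13.8000] k=[118 112 99 37 18]
t=10: x=[117.7600 111.7200 97.0400 38.7200 18.7600] k=[118 108 101 35 22]
t=11: x=[117.6000 108.1200 98.6400 37.1200 22.5200] k=[117 104 103 41 18]
t=12: x=[116.4800 104.4800 100.5600 42.5600 18.9200] k=[112 100 105 39 17]
t=13: x=[111.5200 100.6800 102.1600 40.7600 17.8800] k=[108 99 102 41 13]
t=14: x=[107.6400 99.4800 99.4400 42.3200 14.1200] k=[104 100 98 44 14]
t=15: x=[103.8400 100.0800 95.9200 44.9600 15.2000] k=[100 100 91 49 20]
t=16: x=[100.0000 99.6400 89.6800 49.5200 21.1600] k=[103 105 93 52 18]
t=17: x=[103.0800 104.4400 91.8400 52.2800 19.3600] k=[100 102 97 48 22]
t=18: x=[100.0800 101.7200 95.2400 48.9200 23.0400] k=[102 106 100 50 19]

2.820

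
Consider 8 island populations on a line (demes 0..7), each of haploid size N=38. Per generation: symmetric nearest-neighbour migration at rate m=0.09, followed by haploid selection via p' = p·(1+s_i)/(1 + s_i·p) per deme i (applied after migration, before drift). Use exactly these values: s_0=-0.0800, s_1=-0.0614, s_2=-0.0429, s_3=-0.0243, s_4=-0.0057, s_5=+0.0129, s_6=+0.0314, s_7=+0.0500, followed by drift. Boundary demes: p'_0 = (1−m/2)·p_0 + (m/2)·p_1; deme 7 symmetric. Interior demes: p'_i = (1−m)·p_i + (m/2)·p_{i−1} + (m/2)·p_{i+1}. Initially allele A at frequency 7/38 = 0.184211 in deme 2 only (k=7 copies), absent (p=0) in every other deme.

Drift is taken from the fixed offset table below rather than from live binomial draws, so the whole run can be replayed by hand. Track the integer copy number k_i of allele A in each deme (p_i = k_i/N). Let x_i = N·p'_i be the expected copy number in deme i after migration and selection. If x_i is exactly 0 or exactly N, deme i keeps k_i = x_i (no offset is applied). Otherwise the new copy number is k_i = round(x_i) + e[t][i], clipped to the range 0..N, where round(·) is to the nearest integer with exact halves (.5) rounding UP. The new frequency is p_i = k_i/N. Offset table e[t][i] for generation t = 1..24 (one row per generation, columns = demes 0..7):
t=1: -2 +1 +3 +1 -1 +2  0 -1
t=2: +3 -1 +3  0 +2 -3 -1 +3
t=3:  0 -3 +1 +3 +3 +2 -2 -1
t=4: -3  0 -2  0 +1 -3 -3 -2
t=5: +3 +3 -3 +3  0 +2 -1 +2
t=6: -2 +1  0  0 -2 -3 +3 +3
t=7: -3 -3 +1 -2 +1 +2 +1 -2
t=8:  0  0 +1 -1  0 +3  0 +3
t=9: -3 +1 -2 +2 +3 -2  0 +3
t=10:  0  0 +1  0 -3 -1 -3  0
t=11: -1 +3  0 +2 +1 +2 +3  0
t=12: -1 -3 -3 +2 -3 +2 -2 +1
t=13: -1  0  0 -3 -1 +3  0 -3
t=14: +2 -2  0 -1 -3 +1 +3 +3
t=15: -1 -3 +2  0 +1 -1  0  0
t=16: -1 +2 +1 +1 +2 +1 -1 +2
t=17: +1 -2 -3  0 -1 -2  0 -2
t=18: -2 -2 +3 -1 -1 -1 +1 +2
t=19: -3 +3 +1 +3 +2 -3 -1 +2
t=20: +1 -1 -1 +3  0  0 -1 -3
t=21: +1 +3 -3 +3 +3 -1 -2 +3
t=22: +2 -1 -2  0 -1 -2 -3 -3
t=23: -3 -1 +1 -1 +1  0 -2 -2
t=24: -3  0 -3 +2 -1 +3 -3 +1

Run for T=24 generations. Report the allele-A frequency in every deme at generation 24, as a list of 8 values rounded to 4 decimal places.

[0.0000, 0.0526, 0.0000, 0.2895, 0.1579, 0.0789, 0.0000, 0.1842]

t=0: k=[0 0 7 0 0 0 0 0]
t=1: x=[0.0000 0.2958 6.1409 0.3074 0.0000 0.0000 0.0000 0.0000] k=[0 1 9 1 0 0 0 0]
t=2: x=[0.0414 1.2369 7.9996 1.2841 0.0447 0.0000 0.0000 0.0000] k=[3 0 11 1 2 0 0 0]
t=3: x=[2.6518 0.5919 9.7341 1.4601 1.8549 0.0912 0.0000 0.0000] k=[3 0 11 4 5 2 0 0]
t=4: x=[2.6518 0.5919 9.8664 4.2659 4.7960 2.0699 0.0928 0.0000] k=[0 1 8 4 6 0 0 0]
t=5: x=[0.0414 1.1945 7.2444 4.1776 5.6126 0.2735 0.0000 0.0000] k=[3 4 4 7 6 2 0 0]
t=6: x=[2.8195 3.7360 3.9762 6.6834 5.8367 2.1155 0.0928 0.0000] k=[1 5 4 7 4 0 3 0]
t=7: x=[1.0883 4.5167 4.0196 6.5948 3.9348 0.3190 2.8094 0.1417] k=[0 2 5 5 5 2 4 0]
t=8: x=[0.0828 1.9258 4.6820 4.8941 4.8408 2.2520 3.8353 0.1890] k=[0 2 6 4 5 5 4 3]
t=9: x=[0.0828 1.9683 5.5199 4.0452 4.9304 5.0105 4.1120 3.1845] k=[0 3 4 6 8 3 4 6]
t=10: x=[0.1242 2.7442 3.8892 5.8767 7.6500 3.3085 4.1581 6.1576] k=[0 3 5 6 5 2 1 6]
t=11: x=[0.1242 2.7869 4.7691 5.7883 4.8856 2.1155 1.3085 6.0180] k=[0 6 5 8 6 4 4 6]
t=12: x=[0.2485 5.3854 4.9869 7.6240 5.9712 4.1370 4.2042 6.1576] k=[0 2 2 10 3 6 2 7]
t=13: x=[0.0828 1.7983 2.2648 9.1530 3.4321 5.7472 2.4756 7.0509] k=[0 2 2 6 2 9 2 4]
t=14: x=[0.0828 1.7983 2.0916 5.5229 2.4817 8.4540 2.4756 4.0845] k=[2 0 2 5 0 9 5 7]
t=15: x=[1.7643 0.1690 1.9618 4.5407 0.6265 8.4993 5.4119 7.1901] k=[1 0 4 5 2 7 5 7]
t=16: x=[0.8804 0.2113 3.7154 4.7174 2.3474 6.7559 5.3199 7.1901] k=[0 2 5 6 4 8 4 9]
t=17: x=[0.0828 1.9258 4.7256 5.7440 4.2484 7.7185 4.5268 9.1086] k=[1 0 2 6 3 6 5 7]
t=18: x=[0.8804 0.1267 2.0051 5.5671 3.2530 5.8835 5.2739 7.1901] k=[0 0 5 5 2 5 6 9]
t=19: x=[0.0000 0.2113 4.5949 4.7616 2.2578 4.9651 6.2498 9.2009] k=[0 3 6 8 4 2 5 11]
t=20: x=[0.1242 2.8295 5.7381 7.5796 4.0692 2.2520 5.2739 11.1096] k=[1 2 5 11 4 2 4 8]
t=21: x=[0.9635 1.9683 4.9434 10.2300 4.2036 2.2065 4.2042 8.1274] k=[2 5 2 13 7 1 2 11]
t=22: x=[1.9731 4.4738 2.5247 12.0318 6.9674 1.3314 2.4294 10.9718] k=[4 3 1 12 6 0 0 8]
t=23: x=[3.6692 2.7869 1.5197 11.0413 5.9712 0.2735 0.3712 7.9422] k=[1 2 3 10 7 0 0 6]
t=24: x=[0.9635 1.8833 3.1413 9.3752 6.7881 0.3190 0.2784 5.9715] k=[0 2 0 11 6 3 0 7]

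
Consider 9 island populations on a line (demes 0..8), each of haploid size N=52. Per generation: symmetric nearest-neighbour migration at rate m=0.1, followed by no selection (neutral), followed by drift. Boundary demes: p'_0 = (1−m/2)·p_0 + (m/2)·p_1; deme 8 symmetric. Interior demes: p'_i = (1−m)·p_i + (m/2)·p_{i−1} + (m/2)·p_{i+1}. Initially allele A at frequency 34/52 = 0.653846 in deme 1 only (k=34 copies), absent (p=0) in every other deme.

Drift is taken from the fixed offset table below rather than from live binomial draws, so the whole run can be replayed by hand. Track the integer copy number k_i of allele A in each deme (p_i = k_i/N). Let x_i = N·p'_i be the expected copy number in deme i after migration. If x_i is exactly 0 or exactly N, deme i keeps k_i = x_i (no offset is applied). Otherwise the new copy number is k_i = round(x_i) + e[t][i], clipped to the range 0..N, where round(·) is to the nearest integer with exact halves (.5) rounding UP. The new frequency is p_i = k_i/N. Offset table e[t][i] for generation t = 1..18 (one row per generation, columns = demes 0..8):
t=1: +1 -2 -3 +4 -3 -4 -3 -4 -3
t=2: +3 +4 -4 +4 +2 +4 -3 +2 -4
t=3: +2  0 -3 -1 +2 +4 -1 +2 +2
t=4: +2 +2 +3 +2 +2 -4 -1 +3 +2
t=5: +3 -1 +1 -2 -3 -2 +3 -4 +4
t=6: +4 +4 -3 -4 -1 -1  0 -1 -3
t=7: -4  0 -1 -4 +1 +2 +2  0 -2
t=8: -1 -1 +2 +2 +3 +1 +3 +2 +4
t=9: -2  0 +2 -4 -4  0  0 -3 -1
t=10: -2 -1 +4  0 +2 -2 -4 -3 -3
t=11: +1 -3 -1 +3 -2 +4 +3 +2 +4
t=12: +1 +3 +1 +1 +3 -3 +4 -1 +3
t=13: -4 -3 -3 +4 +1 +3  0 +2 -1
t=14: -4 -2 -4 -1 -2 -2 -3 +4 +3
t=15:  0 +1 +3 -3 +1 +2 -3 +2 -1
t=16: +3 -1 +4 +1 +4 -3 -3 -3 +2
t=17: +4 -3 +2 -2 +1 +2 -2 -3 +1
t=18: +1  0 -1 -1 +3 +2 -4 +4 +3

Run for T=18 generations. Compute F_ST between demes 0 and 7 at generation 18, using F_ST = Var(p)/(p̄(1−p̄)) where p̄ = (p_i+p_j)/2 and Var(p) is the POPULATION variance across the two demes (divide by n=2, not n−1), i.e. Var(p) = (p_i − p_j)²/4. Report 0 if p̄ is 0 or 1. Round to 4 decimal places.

0.1556

t=0: k=[0 34 0 0 0 0 0 0 0]
t=1: x=[1.7000 30.6000 1.7000 0.0000 0.0000 0.0000 0.0000 0.0000 0.0000] k=[3 29 0 0 0 0 0 0 0]
t=2: x=[4.3000 26.2500 1.4500 0.0000 0.0000 0.0000 0.0000 0.0000 0.0000] k=[7 30 0 0 0 0 0 0 0]
t=3: x=[8.1500 27.3500 1.5000 0.0000 0.0000 0.0000 0.0000 0.0000 0.0000] k=[10 27 0 0 0 0 0 0 0]
t=4: x=[10.8500 24.8000 1.3500 0.0000 0.0000 0.0000 0.0000 0.0000 0.0000] k=[13 27 4 0 0 0 0 0 0]
t=5: x=[13.7000 25.1500 4.9500 0.2000 0.0000 0.0000 0.0000 0.0000 0.0000] k=[17 24 6 0 0 0 0 0 0]
t=6: x=[17.3500 22.7500 6.6000 0.3000 0.0000 0.0000 0.0000 0.0000 0.0000] k=[21 27 4 0 0 0 0 0 0]
t=7: x=[21.3000 25.5500 4.9500 0.2000 0.0000 0.0000 0.0000 0.0000 0.0000] k=[17 26 4 0 0 0 0 0 0]
t=8: x=[17.4500 24.4500 4.9000 0.2000 0.0000 0.0000 0.0000 0.0000 0.0000] k=[16 23 7 2 0 0 0 0 0]
t=9: x=[16.3500 21.8500 7.5500 2.1500 0.1000 0.0000 0.0000 0.0000 0.0000] k=[14 22 10 0 0 0 0 0 0]
t=10: x=[14.4000 21.0000 10.1000 0.5000 0.0000 0.0000 0.0000 0.0000 0.0000] k=[12 20 14 1 0 0 0 0 0]
t=11: x=[12.4000 19.3000 13.6500 1.6000 0.0500 0.0000 0.0000 0.0000 0.0000] k=[13 16 13 5 0 0 0 0 0]
t=12: x=[13.1500 15.7000 12.7500 5.1500 0.2500 0.0000 0.0000 0.0000 0.0000] k=[14 19 14 6 3 0 0 0 0]
t=13: x=[14.2500 18.5000 13.8500 6.2500 3.0000 0.1500 0.0000 0.0000 0.0000] k=[10 16 11 10 4 3 0 0 0]
t=14: x=[10.3000 15.4500 11.2000 9.7500 4.2500 2.9000 0.1500 0.0000 0.0000] k=[6 13 7 9 2 1 0 0 0]
t=15: x=[6.3500 12.3500 7.4000 8.5500 2.3000 1.0000 0.0500 0.0000 0.0000] k=[6 13 10 6 3 3 0 0 0]
t=16: x=[6.3500 12.5000 9.9500 6.0500 3.1500 2.8500 0.1500 0.0000 0.0000] k=[9 12 14 7 7 0 0 0 0]
t=17: x=[9.1500 11.9500 13.5500 7.3500 6.6500 0.3500 0.0000 0.0000 0.0000] k=[13 9 16 5 8 2 0 0 0]
t=18: x=[12.8000 9.5500 15.1000 5.7000 7.5500 2.2000 0.1000 0.0000 0.0000] k=[14 10 14 5 11 4 0 0 0]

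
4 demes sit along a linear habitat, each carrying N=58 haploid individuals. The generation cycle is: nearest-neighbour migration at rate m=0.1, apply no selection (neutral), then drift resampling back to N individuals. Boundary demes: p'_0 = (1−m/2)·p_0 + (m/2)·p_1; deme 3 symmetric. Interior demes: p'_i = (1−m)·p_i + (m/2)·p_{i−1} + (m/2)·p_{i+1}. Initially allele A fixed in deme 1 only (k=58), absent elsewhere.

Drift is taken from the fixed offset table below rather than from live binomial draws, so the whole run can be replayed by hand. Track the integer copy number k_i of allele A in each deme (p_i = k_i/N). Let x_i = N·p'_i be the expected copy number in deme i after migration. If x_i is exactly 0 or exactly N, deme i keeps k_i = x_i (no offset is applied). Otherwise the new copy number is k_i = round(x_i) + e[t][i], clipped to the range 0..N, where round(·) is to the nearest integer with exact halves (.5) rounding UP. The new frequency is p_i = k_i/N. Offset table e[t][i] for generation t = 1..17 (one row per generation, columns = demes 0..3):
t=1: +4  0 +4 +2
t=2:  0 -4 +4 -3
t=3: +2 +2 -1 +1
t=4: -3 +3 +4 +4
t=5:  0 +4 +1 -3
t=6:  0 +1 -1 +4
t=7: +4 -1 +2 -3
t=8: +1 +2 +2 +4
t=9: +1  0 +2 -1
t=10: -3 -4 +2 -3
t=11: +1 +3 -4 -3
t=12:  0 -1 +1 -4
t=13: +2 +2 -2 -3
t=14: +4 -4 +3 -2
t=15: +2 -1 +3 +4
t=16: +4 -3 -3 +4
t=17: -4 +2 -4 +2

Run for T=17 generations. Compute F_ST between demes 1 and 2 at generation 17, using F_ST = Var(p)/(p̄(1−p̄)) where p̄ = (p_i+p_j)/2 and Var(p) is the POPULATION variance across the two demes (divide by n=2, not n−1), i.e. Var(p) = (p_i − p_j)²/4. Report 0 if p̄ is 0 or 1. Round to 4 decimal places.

0.0254

t=0: k=[0 58 0 0]
t=1: x=[2.9000 52.2000 2.9000 0.0000] k=[7 52 7 0]
t=2: x=[9.2500 47.5000 8.9000 0.3500] k=[9 44 13 0]
t=3: x=[10.7500 40.7000 13.9000 0.6500] k=[13 43 13 2]
t=4: x=[14.5000 40.0000 13.9500 2.5500] k=[12 43 18 7]
t=5: x=[13.5500 40.2000 18.7000 7.5500] k=[14 44 20 5]
t=6: x=[15.5000 41.3000 20.4500 5.7500] k=[16 42 19 10]
t=7: x=[17.3000 39.5500 19.7000 10.4500] k=[21 39 22 7]
t=8: x=[21.9000 37.2500 22.1000 7.7500] k=[23 39 24 12]
t=9: x=[23.8000 37.4500 24.1500 12.6000] k=[25 37 26 12]
t=10: x=[25.6000 35.8500 25.8500 12.7000] k=[23 32 28 10]
t=11: x=[23.4500 31.3500 27.3000 10.9000] k=[24 34 23 8]
t=12: x=[24.5000 32.9500 22.8000 8.7500] k=[25 32 24 5]
t=13: x=[25.3500 31.2500 23.4500 5.9500] k=[27 33 21 3]
t=14: x=[27.3000 32.1000 20.7000 3.9000] k=[31 28 24 2]
t=15: x=[30.8500 27.9500 23.1000 3.1000] k=[33 27 26 7]
t=16: x=[32.7000 27.2500 25.1000 7.9500] k=[37 24 22 12]
t=17: x=[36.3500 24.5500 21.6000 12.5000] k=[32 27 18 15]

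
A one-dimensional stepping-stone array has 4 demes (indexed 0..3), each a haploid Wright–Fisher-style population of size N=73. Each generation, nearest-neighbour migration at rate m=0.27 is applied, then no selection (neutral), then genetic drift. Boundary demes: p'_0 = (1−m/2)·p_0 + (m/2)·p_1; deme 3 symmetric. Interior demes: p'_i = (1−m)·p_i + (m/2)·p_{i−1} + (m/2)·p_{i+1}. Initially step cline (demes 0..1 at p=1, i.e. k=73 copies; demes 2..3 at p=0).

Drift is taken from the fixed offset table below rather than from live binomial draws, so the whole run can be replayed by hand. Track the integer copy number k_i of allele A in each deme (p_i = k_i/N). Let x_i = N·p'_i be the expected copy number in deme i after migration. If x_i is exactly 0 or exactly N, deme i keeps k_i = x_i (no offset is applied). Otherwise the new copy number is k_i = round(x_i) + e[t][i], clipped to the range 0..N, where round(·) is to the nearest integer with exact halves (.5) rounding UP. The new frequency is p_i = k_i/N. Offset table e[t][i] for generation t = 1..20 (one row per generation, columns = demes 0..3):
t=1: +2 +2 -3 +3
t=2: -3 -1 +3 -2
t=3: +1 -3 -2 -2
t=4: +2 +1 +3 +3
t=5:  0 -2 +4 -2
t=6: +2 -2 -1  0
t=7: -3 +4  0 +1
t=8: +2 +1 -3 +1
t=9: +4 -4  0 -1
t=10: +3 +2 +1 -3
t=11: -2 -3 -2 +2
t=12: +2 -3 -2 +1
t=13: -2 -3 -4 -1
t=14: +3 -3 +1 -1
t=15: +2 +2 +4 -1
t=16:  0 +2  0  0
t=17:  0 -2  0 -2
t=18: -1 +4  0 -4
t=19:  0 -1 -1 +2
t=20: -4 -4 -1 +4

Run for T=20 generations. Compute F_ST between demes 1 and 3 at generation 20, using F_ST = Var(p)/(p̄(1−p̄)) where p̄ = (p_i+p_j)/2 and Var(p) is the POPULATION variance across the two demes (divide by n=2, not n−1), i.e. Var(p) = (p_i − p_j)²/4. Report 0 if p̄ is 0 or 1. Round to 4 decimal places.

t=0: k=[73 73 0 0]
t=1: x=[73.0000 63.1450 9.8550 0.0000] k=[73 65 7 0]
t=2: x=[71.9200 58.2500 13.8850 0.9450] k=[69 57 17 0]
t=3: x=[67.3800 53.2200 20.1050 2.2950] k=[68 50 18 0]
t=4: x=[65.5700 48.1100 19.8900 2.4300] k=[68 49 23 5]
t=5: x=[65.4350 48.0550 24.0800 7.4300] k=[65 46 28 5]
t=6: x=[62.4350 46.1350 27.3250 8.1050] k=[64 44 26 8]
t=7: x=[61.3000 44.2700 26.0000 10.4300] k=[58 48 26 11]
t=8: x=[56.6500 46.3800 26.9450 13.0250] k=[59 47 24 14]
t=9: x=[57.3800 45.5150 25.7550 15.3500] k=[61 42 26 14]
t=10: x=[58.4350 42.4050 26.5400 15.6200] k=[61 44 28 13]
t=11: x=[58.7050 44.1350 28.1350 15.0250] k=[57 41 26 17]
t=12: x=[54.8400 41.1350 26.8100 18.2150] k=[57 38 25 19]
t=13: x=[54.4350 38.8100 25.9450 19.8100] k=[52 36 22 19]
t=14: x=[49.8400 36.2700 23.4850 19.4050] k=[53 33 24 18]
t=15: x=[50.3000 34.4850 24.4050 18.8100] k=[52 36 28 18]
t=16: x=[49.8400 37.0800 27.7300 19.3500] k=[50 39 28 19]
t=17: x=[48.5150 39.0000 28.2700 20.2150] k=[49 37 28 18]
t=18: x=[47.3800 37.4050 27.8650 19.3500] k=[46 41 28 15]
t=19: x=[45.3250 39.9200 28.0000 16.7550] k=[45 39 27 19]
t=20: x=[44.1900 38.1900 27.5400 20.0800] k=[40 34 27 24]

0.0196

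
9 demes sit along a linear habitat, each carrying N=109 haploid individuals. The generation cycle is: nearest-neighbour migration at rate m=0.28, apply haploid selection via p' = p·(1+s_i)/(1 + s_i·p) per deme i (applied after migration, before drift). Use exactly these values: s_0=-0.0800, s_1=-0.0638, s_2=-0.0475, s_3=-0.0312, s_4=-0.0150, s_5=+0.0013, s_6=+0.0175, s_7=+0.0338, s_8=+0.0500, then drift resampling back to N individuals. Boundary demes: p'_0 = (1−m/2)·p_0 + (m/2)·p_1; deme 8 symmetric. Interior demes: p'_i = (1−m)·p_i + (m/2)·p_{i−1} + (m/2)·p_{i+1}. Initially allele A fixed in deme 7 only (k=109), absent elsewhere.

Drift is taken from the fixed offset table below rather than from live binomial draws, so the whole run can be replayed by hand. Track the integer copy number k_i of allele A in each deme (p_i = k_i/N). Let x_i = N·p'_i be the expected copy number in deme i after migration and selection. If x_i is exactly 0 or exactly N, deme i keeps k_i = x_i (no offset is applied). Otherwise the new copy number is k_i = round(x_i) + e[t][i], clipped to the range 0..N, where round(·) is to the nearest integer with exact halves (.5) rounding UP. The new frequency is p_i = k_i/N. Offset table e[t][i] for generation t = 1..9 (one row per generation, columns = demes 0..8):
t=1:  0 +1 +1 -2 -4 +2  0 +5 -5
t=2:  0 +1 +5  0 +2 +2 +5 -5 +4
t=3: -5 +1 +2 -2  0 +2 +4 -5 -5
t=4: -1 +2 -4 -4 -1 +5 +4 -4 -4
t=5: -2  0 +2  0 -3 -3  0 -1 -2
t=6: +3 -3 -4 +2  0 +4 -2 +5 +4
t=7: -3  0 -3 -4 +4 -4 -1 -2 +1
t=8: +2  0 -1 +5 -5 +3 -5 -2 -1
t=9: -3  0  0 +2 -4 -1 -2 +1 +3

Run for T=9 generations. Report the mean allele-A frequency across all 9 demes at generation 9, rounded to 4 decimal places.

t=0: k=[0 0 0 0 0 0 0 109 0]
t=1: x=[0.0000 0.0000 0.0000 0.0000 0.0000 0.0000 15.4891 79.2051 15.9116] k=[0 0 0 0 0 0 15 84 11]
t=2: x=[0.0000 0.0000 0.0000 0.0000 0.0000 2.1027 22.8720 64.9950 22.0662] k=[0 0 0 0 0 4 28 60 26]
t=3: x=[0.0000 0.0000 0.0000 0.0000 0.5516 6.8083 29.4917 51.6625 31.8486] k=[0 0 0 0 1 9 33 47 27]
t=4: x=[0.0000 0.0000 0.0000 0.1356 1.9508 11.2531 31.9907 43.1031 30.8680] k=[0 0 0 0 1 16 36 39 27]
t=5: x=[0.0000 0.0000 0.0000 0.1356 2.9168 16.7184 34.0247 37.7157 29.7230] k=[0 0 0 0 0 14 34 37 28]
t=6: x=[0.0000 0.0000 0.0000 0.0000 1.9311 14.8567 32.0108 36.1182 30.3161] k=[0 0 0 0 2 19 30 41 34]
t=7: x=[0.0000 0.0000 0.0000 0.2713 4.0408 18.1797 30.3787 39.3115 36.1490] k=[0 0 0 0 8 14 29 37 37]
t=8: x=[0.0000 0.0000 0.0000 1.0854 7.6123 15.2771 28.3827 36.6846 38.2016] k=[0 0 0 6 3 18 23 35 37]
t=9: x=[0.0000 0.0000 0.8004 4.5984 5.4413 16.6183 24.3061 34.3775 37.9173] k=[0 0 1 7 1 16 22 35 41]

0.1254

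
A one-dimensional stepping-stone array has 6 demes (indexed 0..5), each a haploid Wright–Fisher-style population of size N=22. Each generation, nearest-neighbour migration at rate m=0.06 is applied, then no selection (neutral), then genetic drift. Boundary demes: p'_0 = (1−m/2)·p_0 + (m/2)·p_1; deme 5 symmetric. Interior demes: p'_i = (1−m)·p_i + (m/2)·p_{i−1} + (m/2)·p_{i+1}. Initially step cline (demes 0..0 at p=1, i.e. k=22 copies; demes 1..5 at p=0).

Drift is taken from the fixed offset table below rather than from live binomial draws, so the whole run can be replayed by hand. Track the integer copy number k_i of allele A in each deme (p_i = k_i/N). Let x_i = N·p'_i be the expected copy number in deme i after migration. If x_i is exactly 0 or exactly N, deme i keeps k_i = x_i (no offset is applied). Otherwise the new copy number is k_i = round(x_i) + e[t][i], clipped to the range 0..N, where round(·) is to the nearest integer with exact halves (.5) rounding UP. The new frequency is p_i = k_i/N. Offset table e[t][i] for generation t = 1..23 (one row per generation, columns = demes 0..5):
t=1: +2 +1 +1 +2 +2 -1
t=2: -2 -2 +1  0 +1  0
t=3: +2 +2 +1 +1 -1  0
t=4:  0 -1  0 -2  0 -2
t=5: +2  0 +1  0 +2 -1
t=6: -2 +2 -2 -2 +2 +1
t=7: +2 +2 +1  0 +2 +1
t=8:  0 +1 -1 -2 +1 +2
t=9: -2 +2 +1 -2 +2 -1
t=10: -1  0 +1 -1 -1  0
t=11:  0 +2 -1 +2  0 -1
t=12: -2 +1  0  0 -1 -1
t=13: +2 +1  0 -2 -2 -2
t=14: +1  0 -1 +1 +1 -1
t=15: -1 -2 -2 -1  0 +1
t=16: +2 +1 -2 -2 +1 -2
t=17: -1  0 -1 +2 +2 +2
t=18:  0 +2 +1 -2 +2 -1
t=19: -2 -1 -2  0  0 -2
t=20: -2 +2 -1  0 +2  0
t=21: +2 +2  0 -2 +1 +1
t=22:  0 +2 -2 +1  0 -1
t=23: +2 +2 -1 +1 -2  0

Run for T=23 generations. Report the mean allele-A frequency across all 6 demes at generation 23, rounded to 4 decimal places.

0.3030

t=0: k=[22 0 0 0 0 0]
t=1: x=[21.3400 0.6600 0.0000 0.0000 0.0000 0.0000] k=[22 2 0 0 0 0]
t=2: x=[21.4000 2.5400 0.0600 0.0000 0.0000 0.0000] k=[19 1 1 0 0 0]
t=3: x=[18.4600 1.5400 0.9700 0.0300 0.0000 0.0000] k=[20 4 2 1 0 0]
t=4: x=[19.5200 4.4200 2.0300 1.0000 0.0300 0.0000] k=[20 3 2 0 0 0]
t=5: x=[19.4900 3.4800 1.9700 0.0600 0.0000 0.0000] k=[21 3 3 0 0 0]
t=6: x=[20.4600 3.5400 2.9100 0.0900 0.0000 0.0000] k=[18 6 1 0 0 0]
t=7: x=[17.6400 6.2100 1.1200 0.0300 0.0000 0.0000] k=[20 8 2 0 0 0]
t=8: x=[19.6400 8.1800 2.1200 0.0600 0.0000 0.0000] k=[20 9 1 0 0 0]
t=9: x=[19.6700 9.0900 1.2100 0.0300 0.0000 0.0000] k=[18 11 2 0 0 0]
t=10: x=[17.7900 10.9400 2.2100 0.0600 0.0000 0.0000] k=[17 11 3 0 0 0]
t=11: x=[16.8200 10.9400 3.1500 0.0900 0.0000 0.0000] k=[17 13 2 2 0 0]
t=12: x=[16.8800 12.7900 2.3300 1.9400 0.0600 0.0000] k=[15 14 2 2 0 0]
t=13: x=[14.9700 13.6700 2.3600 1.9400 0.0600 0.0000] k=[17 15 2 0 0 0]
t=14: x=[16.9400 14.6700 2.3300 0.0600 0.0000 0.0000] k=[18 15 1 1 0 0]
t=15: x=[17.9100 14.6700 1.4200 0.9700 0.0300 0.0000] k=[17 13 0 0 0 0]
t=16: x=[16.8800 12.7300 0.3900 0.0000 0.0000 0.0000] k=[19 14 0 0 0 0]
t=17: x=[18.8500 13.7300 0.4200 0.0000 0.0000 0.0000] k=[18 14 0 0 0 0]
t=18: x=[17.8800 13.7000 0.4200 0.0000 0.0000 0.0000] k=[18 16 1 0 0 0]
t=19: x=[17.9400 15.6100 1.4200 0.0300 0.0000 0.0000] k=[16 15 0 0 0 0]
t=20: x=[15.9700 14.5800 0.4500 0.0000 0.0000 0.0000] k=[14 17 0 0 0 0]
t=21: x=[14.0900 16.4000 0.5100 0.0000 0.0000 0.0000] k=[16 18 1 0 0 0]
t=22: x=[16.0600 17.4300 1.4800 0.0300 0.0000 0.0000] k=[16 19 0 1 0 0]
t=23: x=[16.0900 18.3400 0.6000 0.9400 0.0300 0.0000] k=[18 20 0 2 0 0]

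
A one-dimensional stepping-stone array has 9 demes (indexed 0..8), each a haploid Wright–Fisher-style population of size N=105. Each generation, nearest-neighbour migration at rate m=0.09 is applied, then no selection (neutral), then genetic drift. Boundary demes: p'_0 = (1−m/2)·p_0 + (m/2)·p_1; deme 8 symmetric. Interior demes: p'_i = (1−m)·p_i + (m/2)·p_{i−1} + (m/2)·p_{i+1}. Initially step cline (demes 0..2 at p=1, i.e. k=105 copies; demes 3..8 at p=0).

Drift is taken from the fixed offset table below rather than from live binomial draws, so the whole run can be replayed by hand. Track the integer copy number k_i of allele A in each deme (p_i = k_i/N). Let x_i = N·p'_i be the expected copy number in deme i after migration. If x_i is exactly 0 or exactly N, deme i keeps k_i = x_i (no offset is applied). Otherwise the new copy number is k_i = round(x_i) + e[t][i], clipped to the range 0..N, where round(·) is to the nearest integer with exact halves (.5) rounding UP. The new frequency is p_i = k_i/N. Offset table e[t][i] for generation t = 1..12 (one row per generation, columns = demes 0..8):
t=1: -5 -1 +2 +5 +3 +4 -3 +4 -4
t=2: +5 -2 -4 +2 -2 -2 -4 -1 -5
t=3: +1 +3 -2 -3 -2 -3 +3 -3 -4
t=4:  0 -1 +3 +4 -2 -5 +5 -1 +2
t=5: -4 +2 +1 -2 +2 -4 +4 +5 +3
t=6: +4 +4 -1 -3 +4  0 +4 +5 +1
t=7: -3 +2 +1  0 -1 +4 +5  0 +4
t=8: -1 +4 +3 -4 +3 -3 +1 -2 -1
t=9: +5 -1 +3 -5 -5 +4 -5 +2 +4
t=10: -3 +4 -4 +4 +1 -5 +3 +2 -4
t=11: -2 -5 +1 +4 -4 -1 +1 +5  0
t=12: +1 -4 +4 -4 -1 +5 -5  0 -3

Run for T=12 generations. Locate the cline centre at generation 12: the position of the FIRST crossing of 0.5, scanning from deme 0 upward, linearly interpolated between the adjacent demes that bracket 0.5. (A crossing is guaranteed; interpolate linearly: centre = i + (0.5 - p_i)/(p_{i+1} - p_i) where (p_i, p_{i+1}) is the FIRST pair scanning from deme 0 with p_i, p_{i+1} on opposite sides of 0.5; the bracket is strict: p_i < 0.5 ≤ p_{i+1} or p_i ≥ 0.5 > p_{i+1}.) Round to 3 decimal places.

t=0: k=[105 105 105 0 0 0 0 0 0]
t=1: x=[105.0000 105.0000 100.2750 4.7250 0.0000 0.0000 0.0000 0.0000 0.0000] k=[105 105 102 10 0 0 0 0 0]
t=2: x=[105.0000 104.8650 97.9950 13.6900 0.4500 0.0000 0.0000 0.0000 0.0000] k=[105 103 94 16 0 0 0 0 0]
t=3: x=[104.9100 102.6850 90.8950 18.7900 0.7200 0.0000 0.0000 0.0000 0.0000] k=[105 105 89 16 0 0 0 0 0]
t=4: x=[105.0000 104.2800 86.4350 18.5650 0.7200 0.0000 0.0000 0.0000 0.0000] k=[105 103 89 23 0 0 0 0 0]
t=5: x=[104.9100 102.4600 86.6600 24.9350 1.0350 0.0000 0.0000 0.0000 0.0000] k=[101 104 88 23 3 0 0 0 0]
t=6: x=[101.1350 103.1450 85.7950 25.0250 3.7650 0.1350 0.0000 0.0000 0.0000] k=[105 105 85 22 8 0 0 0 0]
t=7: x=[105.0000 104.1000 83.0650 24.2050 8.2700 0.3600 0.0000 0.0000 0.0000] k=[105 105 84 24 7 4 0 0 0]
t=8: x=[105.0000 104.0550 82.2450 25.9350 7.6300 3.9550 0.1800 0.0000 0.0000] k=[105 105 85 22 11 1 1 0 0]
t=9: x=[105.0000 104.1000 83.0650 24.3400 11.0450 1.4500 0.9550 0.0450 0.0000] k=[105 103 86 19 6 5 0 2 0]
t=10: x=[104.9100 102.3250 83.7500 21.4300 6.5400 4.8200 0.3150 1.8200 0.0900] k=[102 105 80 25 8 0 3 4 0]
t=11: x=[102.1350 103.7400 78.6500 26.7100 8.4050 0.4950 2.9100 3.7750 0.1800] k=[100 99 80 31 4 0 4 9 0]
t=12: x=[99.9550 98.1900 78.6500 31.9900 5.0350 0.3600 4.0450 8.3700 0.4050] k=[101 94 83 28 4 5 0 8 0]

2.555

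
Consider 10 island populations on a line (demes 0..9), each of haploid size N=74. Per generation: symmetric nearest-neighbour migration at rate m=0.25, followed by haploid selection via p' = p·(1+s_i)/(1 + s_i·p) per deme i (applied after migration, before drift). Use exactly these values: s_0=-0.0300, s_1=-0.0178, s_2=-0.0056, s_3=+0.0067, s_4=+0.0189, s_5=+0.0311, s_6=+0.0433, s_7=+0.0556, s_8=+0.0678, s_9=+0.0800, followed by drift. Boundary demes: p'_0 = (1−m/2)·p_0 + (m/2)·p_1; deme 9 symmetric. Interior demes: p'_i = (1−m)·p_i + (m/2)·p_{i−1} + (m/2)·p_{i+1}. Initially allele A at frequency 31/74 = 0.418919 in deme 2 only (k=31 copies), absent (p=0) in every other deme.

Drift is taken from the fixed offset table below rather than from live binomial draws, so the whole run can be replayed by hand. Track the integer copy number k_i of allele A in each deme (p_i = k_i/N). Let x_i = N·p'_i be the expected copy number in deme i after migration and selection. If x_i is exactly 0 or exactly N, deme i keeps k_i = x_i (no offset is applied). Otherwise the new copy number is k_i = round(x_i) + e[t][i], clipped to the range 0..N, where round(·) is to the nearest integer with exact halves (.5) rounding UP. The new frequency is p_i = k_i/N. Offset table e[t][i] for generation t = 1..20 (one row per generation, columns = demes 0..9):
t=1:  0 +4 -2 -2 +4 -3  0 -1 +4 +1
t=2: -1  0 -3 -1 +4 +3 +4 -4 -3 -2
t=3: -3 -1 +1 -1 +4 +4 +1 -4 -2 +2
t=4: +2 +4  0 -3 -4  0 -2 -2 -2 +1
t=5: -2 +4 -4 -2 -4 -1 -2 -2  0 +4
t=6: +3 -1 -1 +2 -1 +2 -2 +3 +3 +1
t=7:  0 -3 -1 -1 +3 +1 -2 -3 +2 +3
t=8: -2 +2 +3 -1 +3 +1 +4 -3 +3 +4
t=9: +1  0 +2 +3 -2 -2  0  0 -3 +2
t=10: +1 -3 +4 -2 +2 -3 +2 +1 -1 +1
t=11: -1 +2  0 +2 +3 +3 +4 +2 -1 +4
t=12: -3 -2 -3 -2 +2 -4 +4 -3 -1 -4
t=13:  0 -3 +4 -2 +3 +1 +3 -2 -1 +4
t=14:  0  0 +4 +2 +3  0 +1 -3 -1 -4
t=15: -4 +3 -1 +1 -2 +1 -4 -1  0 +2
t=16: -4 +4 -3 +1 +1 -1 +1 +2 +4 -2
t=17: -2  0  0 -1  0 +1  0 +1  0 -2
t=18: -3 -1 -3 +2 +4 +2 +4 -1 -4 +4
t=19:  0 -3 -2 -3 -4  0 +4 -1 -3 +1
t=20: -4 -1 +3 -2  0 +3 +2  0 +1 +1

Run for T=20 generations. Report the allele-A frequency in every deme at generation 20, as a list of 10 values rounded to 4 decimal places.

t=0: k=[0 0 31 0 0 0 0 0 0 0]
t=1: x=[0.0000 3.8096 23.1606 3.8996 0.0000 0.0000 0.0000 0.0000 0.0000 0.0000] k=[0 8 21 2 0 0 0 0 0 0]
t=2: x=[0.9704 8.4891 16.9266 4.1511 0.2547 0.0000 0.0000 0.0000 0.0000 0.0000] k=[0 8 14 3 4 0 0 0 0 0]
t=3: x=[0.9704 7.6263 11.8191 4.5283 3.4358 0.5154 0.0000 0.0000 0.0000 0.0000] k=[0 7 13 4 7 5 0 0 0 0]
t=4: x=[0.8491 6.7638 11.0720 5.5341 6.4849 4.7596 0.6518 0.0000 0.0000 0.0000] k=[3 11 11 3 2 5 0 0 0 0]
t=5: x=[3.8863 9.8457 9.9515 3.8996 2.5456 4.1175 0.6518 0.0000 0.0000 0.0000] k=[2 14 6 2 0 3 0 0 0 0]
t=6: x=[3.3998 11.3266 6.4668 2.2646 0.6367 2.3178 0.3912 0.0000 0.0000 0.0000] k=[6 10 5 4 0 4 0 0 0 0]
t=7: x=[6.3217 8.7357 5.4715 3.6481 1.0186 3.0894 0.5215 0.0000 0.0000 0.0000] k=[6 6 4 3 4 4 0 0 0 0]
t=8: x=[5.8342 5.6555 4.1032 3.2708 3.9443 3.6035 0.5215 0.0000 0.0000 0.0000] k=[4 8 7 2 7 5 5 0 0 0]
t=9: x=[4.3730 7.2566 6.4668 3.2708 6.2310 5.4014 4.5528 0.6594 0.0000 0.0000] k=[5 7 8 6 4 3 5 1 0 0]
t=10: x=[5.1034 6.7638 7.5867 6.0369 4.1985 3.4750 4.4230 1.4500 0.1335 0.0000] k=[6 4 12 4 6 0 6 2 0 0]
t=11: x=[5.5905 5.1631 9.9515 5.2827 5.0880 1.5457 4.9419 2.3711 0.2669 0.0000] k=[5 7 10 7 8 5 9 4 0 0]
t=12: x=[5.1034 7.0102 9.2046 7.5451 7.6271 6.0428 8.1783 4.3409 0.5337 0.0000] k=[2 5 6 6 10 2 12 1 0 0]
t=13: x=[2.3060 4.6708 5.8447 6.5397 8.6419 4.3744 9.7276 2.3711 0.1335 0.0000] k=[2 2 10 5 12 5 13 0 0 0]
t=14: x=[1.9416 2.9487 8.3334 6.5397 10.4165 7.0684 10.7589 1.7133 0.0000 0.0000] k=[2 3 12 9 13 7 12 0 0 0]
t=15: x=[2.0630 3.9326 10.4495 9.9323 11.9363 8.6052 10.2434 1.5816 0.0000 0.0000] k=[0 7 9 11 10 10 6 1 0 0]
t=16: x=[0.8491 6.2711 8.9557 10.6859 10.2898 9.7565 6.1084 1.5816 0.1335 0.0000] k=[0 10 6 12 11 9 7 4 4 0]
t=17: x=[1.2131 8.1193 7.2134 11.1883 11.0498 9.2449 7.1439 4.6031 3.7254 0.5397] k=[0 8 7 10 11 10 7 6 4 0]
t=18: x=[0.9704 6.7638 7.4622 9.8067 10.9232 10.0122 7.5320 6.1744 3.9905 0.5397] k=[0 6 4 12 15 12 12 5 0 5]
t=19: x=[0.7277 4.9169 5.2227 11.4394 14.4667 12.6938 11.5316 5.5201 1.3332 4.7028] k=[1 2 3 8 10 13 16 5 0 6]
t=20: x=[1.0917 1.9653 3.4813 7.6708 10.2898 13.3315 14.7441 6.0436 1.4664 5.6380] k=[0 1 6 6 10 16 17 6 2 7]

[0.0000, 0.0135, 0.0811, 0.0811, 0.1351, 0.2162, 0.2297, 0.0811, 0.0270, 0.0946]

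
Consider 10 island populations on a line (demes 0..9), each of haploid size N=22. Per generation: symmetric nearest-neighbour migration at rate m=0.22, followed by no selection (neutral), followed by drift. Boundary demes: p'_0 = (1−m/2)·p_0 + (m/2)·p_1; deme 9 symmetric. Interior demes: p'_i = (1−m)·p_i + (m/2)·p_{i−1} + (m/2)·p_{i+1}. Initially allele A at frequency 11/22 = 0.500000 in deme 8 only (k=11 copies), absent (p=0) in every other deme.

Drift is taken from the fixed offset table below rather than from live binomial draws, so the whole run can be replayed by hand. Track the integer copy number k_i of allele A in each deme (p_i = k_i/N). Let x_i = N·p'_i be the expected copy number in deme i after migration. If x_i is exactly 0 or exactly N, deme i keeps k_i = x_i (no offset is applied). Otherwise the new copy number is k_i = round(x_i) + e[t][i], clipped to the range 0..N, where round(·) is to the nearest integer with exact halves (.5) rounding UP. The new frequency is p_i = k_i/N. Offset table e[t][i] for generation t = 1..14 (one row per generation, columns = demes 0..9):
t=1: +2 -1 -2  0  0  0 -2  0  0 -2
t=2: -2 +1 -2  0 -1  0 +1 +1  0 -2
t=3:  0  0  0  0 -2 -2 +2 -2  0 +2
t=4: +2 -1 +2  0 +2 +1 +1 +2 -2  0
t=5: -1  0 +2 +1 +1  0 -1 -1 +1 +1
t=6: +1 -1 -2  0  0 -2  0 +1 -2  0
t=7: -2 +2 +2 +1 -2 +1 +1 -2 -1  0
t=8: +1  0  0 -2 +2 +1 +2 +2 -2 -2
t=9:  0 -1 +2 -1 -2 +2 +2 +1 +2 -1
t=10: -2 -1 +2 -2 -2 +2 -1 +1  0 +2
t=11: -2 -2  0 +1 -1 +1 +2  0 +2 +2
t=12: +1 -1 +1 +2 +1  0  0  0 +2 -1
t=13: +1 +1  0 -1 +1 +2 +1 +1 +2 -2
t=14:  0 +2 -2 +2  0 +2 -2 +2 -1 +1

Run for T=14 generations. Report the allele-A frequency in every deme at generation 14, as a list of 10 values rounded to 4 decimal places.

[0.0000, 0.0000, 0.0000, 0.0909, 0.1364, 0.4091, 0.2727, 0.4091, 0.3182, 0.1818]

t=0: k=[0 0 0 0 0 0 0 0 11 0]
t=1: x=[0.0000 0.0000 0.0000 0.0000 0.0000 0.0000 0.0000 1.2100 8.5800 1.2100] k=[0 0 0 0 0 0 0 1 9 0]
t=2: x=[0.0000 0.0000 0.0000 0.0000 0.0000 0.0000 0.1100 1.7700 7.1300 0.9900] k=[0 0 0 0 0 0 1 3 7 0]
t=3: x=[0.0000 0.0000 0.0000 0.0000 0.0000 0.1100 1.1100 3.2200 5.7900 0.7700] k=[0 0 0 0 0 0 3 1 6 3]
t=4: x=[0.0000 0.0000 0.0000 0.0000 0.0000 0.3300 2.4500 1.7700 5.1200 3.3300] k=[0 0 0 0 0 1 3 4 3 3]
t=5: x=[0.0000 0.0000 0.0000 0.0000 0.1100 1.1100 2.8900 3.7800 3.1100 3.0000] k=[0 0 0 0 1 1 2 3 4 4]
t=6: x=[0.0000 0.0000 0.0000 0.1100 0.8900 1.1100 2.0000 3.0000 3.8900 4.0000] k=[0 0 0 0 1 0 2 4 2 4]
t=7: x=[0.0000 0.0000 0.0000 0.1100 0.7800 0.3300 2.0000 3.5600 2.4400 3.7800] k=[0 0 0 1 0 1 3 2 1 4]
t=8: x=[0.0000 0.0000 0.1100 0.7800 0.2200 1.1100 2.6700 2.0000 1.4400 3.6700] k=[0 0 0 0 2 2 5 4 0 2]
t=9: x=[0.0000 0.0000 0.0000 0.2200 1.7800 2.3300 4.5600 3.6700 0.6600 1.7800] k=[0 0 0 0 0 4 7 5 3 1]
t=10: x=[0.0000 0.0000 0.0000 0.0000 0.4400 3.8900 6.4500 5.0000 3.0000 1.2200] k=[0 0 0 0 0 6 5 6 3 3]
t=11: x=[0.0000 0.0000 0.0000 0.0000 0.6600 5.2300 5.2200 5.5600 3.3300 3.0000] k=[0 0 0 0 0 6 7 6 5 5]
t=12: x=[0.0000 0.0000 0.0000 0.0000 0.6600 5.4500 6.7800 6.0000 5.1100 5.0000] k=[0 0 0 0 2 5 7 6 7 4]
t=13: x=[0.0000 0.0000 0.0000 0.2200 2.1100 4.8900 6.6700 6.2200 6.5600 4.3300] k=[0 0 0 0 3 7 8 7 9 2]
t=14: x=[0.0000 0.0000 0.0000 0.3300 3.1100 6.6700 7.7800 7.3300 8.0100 2.7700] k=[0 0 0 2 3 9 6 9 7 4]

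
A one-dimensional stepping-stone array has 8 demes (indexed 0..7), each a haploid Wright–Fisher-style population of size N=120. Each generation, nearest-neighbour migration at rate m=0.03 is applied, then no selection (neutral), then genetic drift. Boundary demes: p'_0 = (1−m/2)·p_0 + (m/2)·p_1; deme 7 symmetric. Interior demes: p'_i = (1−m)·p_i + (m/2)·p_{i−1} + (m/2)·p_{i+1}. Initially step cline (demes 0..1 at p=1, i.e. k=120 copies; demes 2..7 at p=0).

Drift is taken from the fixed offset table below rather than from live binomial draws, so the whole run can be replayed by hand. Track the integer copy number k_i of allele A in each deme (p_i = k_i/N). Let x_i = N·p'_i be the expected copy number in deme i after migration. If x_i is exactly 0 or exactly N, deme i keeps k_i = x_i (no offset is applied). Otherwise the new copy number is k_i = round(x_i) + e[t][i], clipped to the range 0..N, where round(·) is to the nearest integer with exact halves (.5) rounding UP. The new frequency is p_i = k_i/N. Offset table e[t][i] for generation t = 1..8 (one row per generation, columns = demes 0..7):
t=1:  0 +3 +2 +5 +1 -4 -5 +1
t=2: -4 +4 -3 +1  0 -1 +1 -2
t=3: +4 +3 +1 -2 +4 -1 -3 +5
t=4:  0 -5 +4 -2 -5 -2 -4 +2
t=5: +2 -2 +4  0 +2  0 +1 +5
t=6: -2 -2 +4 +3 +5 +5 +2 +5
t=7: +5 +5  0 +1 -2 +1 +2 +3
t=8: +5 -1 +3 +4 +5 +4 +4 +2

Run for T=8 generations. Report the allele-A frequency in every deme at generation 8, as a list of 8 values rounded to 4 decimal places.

[1.0000, 0.9083, 0.2250, 0.0667, 0.0417, 0.0000, 0.0000, 0.0000]

t=0: k=[120 120 0 0 0 0 0 0]
t=1: x=[120.0000 118.2000 1.8000 0.0000 0.0000 0.0000 0.0000 0.0000] k=[120 120 4 0 0 0 0 0]
t=2: x=[120.0000 118.2600 5.6800 0.0600 0.0000 0.0000 0.0000 0.0000] k=[120 120 3 1 0 0 0 0]
t=3: x=[120.0000 118.2450 4.7250 1.0150 0.0150 0.0000 0.0000 0.0000] k=[120 120 6 0 4 0 0 0]
t=4: x=[120.0000 118.2900 7.6200 0.1500 3.8800 0.0600 0.0000 0.0000] k=[120 113 12 0 0 0 0 0]
t=5: x=[119.8950 111.5900 13.3350 0.1800 0.0000 0.0000 0.0000 0.0000] k=[120 110 17 0 0 0 0 0]
t=6: x=[119.8500 108.7550 18.1400 0.2550 0.0000 0.0000 0.0000 0.0000] k=[118 107 22 3 0 0 0 0]
t=7: x=[117.8350 105.8900 22.9900 3.2400 0.0450 0.0000 0.0000 0.0000] k=[120 111 23 4 0 0 0 0]
t=8: x=[119.8650 109.8150 24.0350 4.2250 0.0600 0.0000 0.0000 0.0000] k=[120 109 27 8 5 0 0 0]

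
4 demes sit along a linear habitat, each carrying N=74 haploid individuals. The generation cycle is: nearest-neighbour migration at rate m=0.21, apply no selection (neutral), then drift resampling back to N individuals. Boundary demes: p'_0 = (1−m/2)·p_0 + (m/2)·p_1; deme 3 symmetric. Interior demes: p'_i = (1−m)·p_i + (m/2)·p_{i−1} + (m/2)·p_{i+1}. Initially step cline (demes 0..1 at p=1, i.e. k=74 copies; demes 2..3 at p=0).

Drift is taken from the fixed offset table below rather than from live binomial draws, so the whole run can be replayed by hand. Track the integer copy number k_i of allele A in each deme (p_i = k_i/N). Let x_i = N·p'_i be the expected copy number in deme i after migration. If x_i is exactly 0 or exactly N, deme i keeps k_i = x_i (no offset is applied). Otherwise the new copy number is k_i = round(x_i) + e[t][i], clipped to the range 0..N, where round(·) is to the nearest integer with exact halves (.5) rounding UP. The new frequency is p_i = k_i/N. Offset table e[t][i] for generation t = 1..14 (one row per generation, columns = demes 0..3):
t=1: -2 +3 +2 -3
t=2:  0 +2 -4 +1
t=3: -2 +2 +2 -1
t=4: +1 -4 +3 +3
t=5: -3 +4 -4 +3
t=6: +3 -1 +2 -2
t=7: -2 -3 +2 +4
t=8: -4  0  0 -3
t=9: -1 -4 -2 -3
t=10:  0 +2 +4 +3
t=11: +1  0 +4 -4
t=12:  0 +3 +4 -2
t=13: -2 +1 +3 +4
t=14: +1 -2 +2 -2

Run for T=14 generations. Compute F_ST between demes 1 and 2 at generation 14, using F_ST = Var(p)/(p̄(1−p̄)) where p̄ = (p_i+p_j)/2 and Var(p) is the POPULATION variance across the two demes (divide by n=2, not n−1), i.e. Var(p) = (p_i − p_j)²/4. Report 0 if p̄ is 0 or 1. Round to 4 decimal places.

0.0047

t=0: k=[74 74 0 0]
t=1: x=[74.0000 66.2300 7.7700 0.0000] k=[74 69 10 0]
t=2: x=[73.4750 63.3300 15.1450 1.0500] k=[73 65 11 2]
t=3: x=[72.1600 60.1700 15.7250 2.9450] k=[70 62 18 2]
t=4: x=[69.1600 58.2200 20.9400 3.6800] k=[70 54 24 7]
t=5: x=[68.3200 52.5300 25.3650 8.7850] k=[65 57 21 12]
t=6: x=[64.1600 54.0600 23.8350 12.9450] k=[67 53 26 11]
t=7: x=[65.5300 51.6350 27.2600 12.5750] k=[64 49 29 17]
t=8: x=[62.4250 48.4750 29.8400 18.2600] k=[58 48 30 15]
t=9: x=[56.9500 47.1600 30.3150 16.5750] k=[56 43 28 14]
t=10: x=[54.6350 42.7900 28.1050 15.4700] k=[55 45 32 18]
t=11: x=[53.9500 44.6850 31.8950 19.4700] k=[55 45 36 15]
t=12: x=[53.9500 45.1050 34.7400 17.2050] k=[54 48 39 15]
t=13: x=[53.3700 47.6850 37.4250 17.5200] k=[51 49 40 22]
t=14: x=[50.7900 48.2650 39.0550 23.8900] k=[52 46 41 22]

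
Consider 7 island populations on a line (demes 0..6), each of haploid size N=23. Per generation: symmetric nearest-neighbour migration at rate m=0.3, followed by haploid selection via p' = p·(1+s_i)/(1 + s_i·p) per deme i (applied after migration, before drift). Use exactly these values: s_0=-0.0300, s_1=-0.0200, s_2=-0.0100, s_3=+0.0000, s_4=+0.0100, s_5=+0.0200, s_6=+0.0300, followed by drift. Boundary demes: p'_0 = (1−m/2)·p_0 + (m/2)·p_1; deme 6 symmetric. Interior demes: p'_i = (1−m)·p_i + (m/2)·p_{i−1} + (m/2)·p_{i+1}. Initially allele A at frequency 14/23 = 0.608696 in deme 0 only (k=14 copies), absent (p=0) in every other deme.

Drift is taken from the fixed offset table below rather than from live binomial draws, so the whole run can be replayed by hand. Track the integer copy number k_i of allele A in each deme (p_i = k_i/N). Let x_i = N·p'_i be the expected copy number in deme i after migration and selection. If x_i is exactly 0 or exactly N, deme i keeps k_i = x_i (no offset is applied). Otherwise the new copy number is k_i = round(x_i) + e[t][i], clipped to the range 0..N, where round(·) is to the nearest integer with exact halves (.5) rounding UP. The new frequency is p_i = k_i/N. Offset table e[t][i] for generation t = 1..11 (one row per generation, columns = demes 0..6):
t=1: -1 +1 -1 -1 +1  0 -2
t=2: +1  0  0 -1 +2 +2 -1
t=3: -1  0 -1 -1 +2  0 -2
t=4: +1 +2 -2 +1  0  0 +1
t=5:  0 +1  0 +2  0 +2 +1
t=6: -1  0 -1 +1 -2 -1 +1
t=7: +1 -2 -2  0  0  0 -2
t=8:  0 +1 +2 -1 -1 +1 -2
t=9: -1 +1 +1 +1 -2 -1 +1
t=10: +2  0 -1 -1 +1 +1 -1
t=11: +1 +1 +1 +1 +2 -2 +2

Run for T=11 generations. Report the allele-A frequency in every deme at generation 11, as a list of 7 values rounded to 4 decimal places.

t=0: k=[14 0 0 0 0 0 0]
t=1: x=[11.7250 2.0618 0.0000 0.0000 0.0000 0.0000 0.0000] k=[11 3 0 0 0 0 0]
t=2: x=[9.6291 3.6870 0.4456 0.0000 0.0000 0.0000 0.0000] k=[11 4 0 0 0 0 0]
t=3: x=[9.7784 4.3779 0.5942 0.0000 0.0000 0.0000 0.0000] k=[9 4 0 0 0 0 0]
t=4: x=[8.0896 4.0817 0.5942 0.0000 0.0000 0.0000 0.0000] k=[9 6 0 0 0 0 0]
t=5: x=[8.3870 5.4654 0.8913 0.0000 0.0000 0.0000 0.0000] k=[8 6 1 0 0 0 0]
t=6: x=[7.5448 5.4654 1.5851 0.1500 0.0000 0.0000 0.0000] k=[7 5 1 1 0 0 0]
t=7: x=[6.5563 4.6249 1.5851 0.8500 0.1515 0.0000 0.0000] k=[8 3 0 1 0 0 0]
t=8: x=[7.0996 3.2433 0.5942 0.7000 0.1515 0.0000 0.0000] k=[7 4 3 0 0 0 0]
t=9: x=[6.4082 4.2298 2.6761 0.4500 0.0000 0.0000 0.0000] k=[5 5 4 1 0 0 0]
t=10: x=[4.8818 4.7731 3.6689 1.3000 0.1515 0.0000 0.0000] k=[7 5 3 0 1 0 0]
t=11: x=[6.5563 4.9214 2.8250 0.6000 0.7068 0.1530 0.0000] k=[8 6 4 2 3 0 0]

[0.3478, 0.2609, 0.1739, 0.0870, 0.1304, 0.0000, 0.0000]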